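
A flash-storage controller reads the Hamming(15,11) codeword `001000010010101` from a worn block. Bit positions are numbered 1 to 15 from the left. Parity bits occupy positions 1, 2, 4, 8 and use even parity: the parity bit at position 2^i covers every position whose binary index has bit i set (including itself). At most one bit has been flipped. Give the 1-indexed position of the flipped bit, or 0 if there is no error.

2

s1: b1⊕b3⊕b5⊕b7⊕b9⊕b11⊕b13⊕b15 = 0⊕1⊕0⊕0⊕0⊕1⊕1⊕1 = 0
s2: b2⊕b3⊕b6⊕b7⊕b10⊕b11⊕b14⊕b15 = 0⊕1⊕0⊕0⊕0⊕1⊕0⊕1 = 1
s4: b4⊕b5⊕b6⊕b7⊕b12⊕b13⊕b14⊕b15 = 0⊕0⊕0⊕0⊕0⊕1⊕0⊕1 = 0
s8: b8⊕b9⊕b10⊕b11⊕b12⊕b13⊕b14⊕b15 = 1⊕0⊕0⊕1⊕0⊕1⊕0⊕1 = 0
Syndrome (s8...s1) = 0010 → position 2.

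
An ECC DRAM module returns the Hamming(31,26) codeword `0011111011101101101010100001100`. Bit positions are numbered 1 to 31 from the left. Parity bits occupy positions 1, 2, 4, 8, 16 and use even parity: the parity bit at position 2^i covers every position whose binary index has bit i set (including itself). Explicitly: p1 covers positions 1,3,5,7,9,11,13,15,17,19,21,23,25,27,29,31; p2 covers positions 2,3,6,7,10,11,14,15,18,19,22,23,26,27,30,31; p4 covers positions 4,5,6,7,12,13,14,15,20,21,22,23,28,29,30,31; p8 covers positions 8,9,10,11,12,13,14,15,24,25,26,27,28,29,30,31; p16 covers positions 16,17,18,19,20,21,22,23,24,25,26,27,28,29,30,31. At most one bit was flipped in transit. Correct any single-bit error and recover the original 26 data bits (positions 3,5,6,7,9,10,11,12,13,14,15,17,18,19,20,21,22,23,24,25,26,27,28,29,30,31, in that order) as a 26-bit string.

s1: b1⊕b3⊕b5⊕b7⊕b9⊕b11⊕b13⊕b15⊕b17⊕b19⊕b21⊕b23⊕b25⊕b27⊕b29⊕b31 = 0⊕1⊕1⊕1⊕1⊕1⊕1⊕0⊕1⊕1⊕1⊕1⊕0⊕0⊕1⊕0 = 1
s2: b2⊕b3⊕b6⊕b7⊕b10⊕b11⊕b14⊕b15⊕b18⊕b19⊕b22⊕b23⊕b26⊕b27⊕b30⊕b31 = 0⊕1⊕1⊕1⊕1⊕1⊕1⊕0⊕0⊕1⊕0⊕1⊕0⊕0⊕0⊕0 = 0
s4: b4⊕b5⊕b6⊕b7⊕b12⊕b13⊕b14⊕b15⊕b20⊕b21⊕b22⊕b23⊕b28⊕b29⊕b30⊕b31 = 1⊕1⊕1⊕1⊕0⊕1⊕1⊕0⊕0⊕1⊕0⊕1⊕1⊕1⊕0⊕0 = 0
s8: b8⊕b9⊕b10⊕b11⊕b12⊕b13⊕b14⊕b15⊕b24⊕b25⊕b26⊕b27⊕b28⊕b29⊕b30⊕b31 = 0⊕1⊕1⊕1⊕0⊕1⊕1⊕0⊕0⊕0⊕0⊕0⊕1⊕1⊕0⊕0 = 1
s16: b16⊕b17⊕b18⊕b19⊕b20⊕b21⊕b22⊕b23⊕b24⊕b25⊕b26⊕b27⊕b28⊕b29⊕b30⊕b31 = 1⊕1⊕0⊕1⊕0⊕1⊕0⊕1⊕0⊕0⊕0⊕0⊕1⊕1⊕0⊕0 = 1
Syndrome (s16...s1) = 11001 → position 25.
Flip bit 25: corrected codeword = 0011111011101101101010101001100
Data bits at positions 3,5,6,7,9,10,11,12,13,14,15,17,18,19,20,21,22,23,24,25,26,27,28,29,30,31: 11111110110101010101001100

11111110110101010101001100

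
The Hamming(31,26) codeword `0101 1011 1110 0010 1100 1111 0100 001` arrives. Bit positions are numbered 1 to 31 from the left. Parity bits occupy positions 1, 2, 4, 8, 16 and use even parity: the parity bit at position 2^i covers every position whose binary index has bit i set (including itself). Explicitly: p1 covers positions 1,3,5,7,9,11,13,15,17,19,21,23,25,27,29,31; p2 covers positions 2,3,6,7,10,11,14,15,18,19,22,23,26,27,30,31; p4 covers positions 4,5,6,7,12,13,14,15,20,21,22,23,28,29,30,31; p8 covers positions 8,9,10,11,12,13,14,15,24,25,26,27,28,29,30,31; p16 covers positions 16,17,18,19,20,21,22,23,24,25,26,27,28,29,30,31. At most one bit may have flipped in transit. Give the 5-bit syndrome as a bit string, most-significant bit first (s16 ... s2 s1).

00001

s1: b1⊕b3⊕b5⊕b7⊕b9⊕b11⊕b13⊕b15⊕b17⊕b19⊕b21⊕b23⊕b25⊕b27⊕b29⊕b31 = 0⊕0⊕1⊕1⊕1⊕1⊕0⊕1⊕1⊕0⊕1⊕1⊕0⊕0⊕0⊕1 = 1
s2: b2⊕b3⊕b6⊕b7⊕b10⊕b11⊕b14⊕b15⊕b18⊕b19⊕b22⊕b23⊕b26⊕b27⊕b30⊕b31 = 1⊕0⊕0⊕1⊕1⊕1⊕0⊕1⊕1⊕0⊕1⊕1⊕1⊕0⊕0⊕1 = 0
s4: b4⊕b5⊕b6⊕b7⊕b12⊕b13⊕b14⊕b15⊕b20⊕b21⊕b22⊕b23⊕b28⊕b29⊕b30⊕b31 = 1⊕1⊕0⊕1⊕0⊕0⊕0⊕1⊕0⊕1⊕1⊕1⊕0⊕0⊕0⊕1 = 0
s8: b8⊕b9⊕b10⊕b11⊕b12⊕b13⊕b14⊕b15⊕b24⊕b25⊕b26⊕b27⊕b28⊕b29⊕b30⊕b31 = 1⊕1⊕1⊕1⊕0⊕0⊕0⊕1⊕1⊕0⊕1⊕0⊕0⊕0⊕0⊕1 = 0
s16: b16⊕b17⊕b18⊕b19⊕b20⊕b21⊕b22⊕b23⊕b24⊕b25⊕b26⊕b27⊕b28⊕b29⊕b30⊕b31 = 0⊕1⊕1⊕0⊕0⊕1⊕1⊕1⊕1⊕0⊕1⊕0⊕0⊕0⊕0⊕1 = 0
Syndrome (s16...s1) = 00001 → position 1.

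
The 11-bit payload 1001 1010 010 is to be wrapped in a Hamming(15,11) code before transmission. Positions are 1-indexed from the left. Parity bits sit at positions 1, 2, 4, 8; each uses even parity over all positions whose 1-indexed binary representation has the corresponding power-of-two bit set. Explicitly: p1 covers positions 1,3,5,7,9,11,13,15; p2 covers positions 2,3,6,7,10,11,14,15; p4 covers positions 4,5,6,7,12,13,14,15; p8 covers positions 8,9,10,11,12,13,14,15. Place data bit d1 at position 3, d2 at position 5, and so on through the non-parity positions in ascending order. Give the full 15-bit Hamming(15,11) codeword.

Place data bits at non-power-of-two positions: b3=1, b5=0, b6=0, b7=1, b9=1, b10=0, b11=1, b12=0, b13=0, b14=1, b15=0.
p1 = XOR of data positions {3,5,7,9,11,13,15} = 1⊕0⊕1⊕1⊕1⊕0⊕0 = 0
p2 = XOR of data positions {3,6,7,10,11,14,15} = 1⊕0⊕1⊕0⊕1⊕1⊕0 = 0
p4 = XOR of data positions {5,6,7,12,13,14,15} = 0⊕0⊕1⊕0⊕0⊕1⊕0 = 0
p8 = XOR of data positions {9,10,11,12,13,14,15} = 1⊕0⊕1⊕0⊕0⊕1⊕0 = 1
Codeword b1..b15 = 001000111010010

001000111010010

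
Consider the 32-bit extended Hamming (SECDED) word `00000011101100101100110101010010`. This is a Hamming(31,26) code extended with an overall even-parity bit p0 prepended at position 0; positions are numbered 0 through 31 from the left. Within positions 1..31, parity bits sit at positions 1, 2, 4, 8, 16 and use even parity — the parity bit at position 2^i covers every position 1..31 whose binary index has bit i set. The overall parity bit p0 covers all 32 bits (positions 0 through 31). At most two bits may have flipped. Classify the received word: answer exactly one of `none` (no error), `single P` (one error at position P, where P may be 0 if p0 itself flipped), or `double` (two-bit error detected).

double

s1: b1⊕b3⊕b5⊕b7⊕b9⊕b11⊕b13⊕b15⊕b17⊕b19⊕b21⊕b23⊕b25⊕b27⊕b29⊕b31 = 0⊕0⊕0⊕1⊕0⊕1⊕0⊕0⊕1⊕0⊕1⊕1⊕1⊕1⊕0⊕0 = 1
s2: b2⊕b3⊕b6⊕b7⊕b10⊕b11⊕b14⊕b15⊕b18⊕b19⊕b22⊕b23⊕b26⊕b27⊕b30⊕b31 = 0⊕0⊕1⊕1⊕1⊕1⊕1⊕0⊕0⊕0⊕0⊕1⊕0⊕1⊕1⊕0 = 0
s4: b4⊕b5⊕b6⊕b7⊕b12⊕b13⊕b14⊕b15⊕b20⊕b21⊕b22⊕b23⊕b28⊕b29⊕b30⊕b31 = 0⊕0⊕1⊕1⊕0⊕0⊕1⊕0⊕1⊕1⊕0⊕1⊕0⊕0⊕1⊕0 = 1
s8: b8⊕b9⊕b10⊕b11⊕b12⊕b13⊕b14⊕b15⊕b24⊕b25⊕b26⊕b27⊕b28⊕b29⊕b30⊕b31 = 1⊕0⊕1⊕1⊕0⊕0⊕1⊕0⊕0⊕1⊕0⊕1⊕0⊕0⊕1⊕0 = 1
s16: b16⊕b17⊕b18⊕b19⊕b20⊕b21⊕b22⊕b23⊕b24⊕b25⊕b26⊕b27⊕b28⊕b29⊕b30⊕b31 = 1⊕1⊕0⊕0⊕1⊕1⊕0⊕1⊕0⊕1⊕0⊕1⊕0⊕0⊕1⊕0 = 0
Syndrome (s16...s1) = 01101 → position 13.
Overall parity (XOR of all 32 bits, including p0): 0⊕0⊕0⊕0⊕0⊕0⊕1⊕1⊕1⊕0⊕1⊕1⊕0⊕0⊕1⊕0⊕1⊕1⊕0⊕0⊕1⊕1⊕0⊕1⊕0⊕1⊕0⊕1⊕0⊕0⊕1⊕0 = 0
Overall=0, syndrome position=13 → double-bit error detected (uncorrectable).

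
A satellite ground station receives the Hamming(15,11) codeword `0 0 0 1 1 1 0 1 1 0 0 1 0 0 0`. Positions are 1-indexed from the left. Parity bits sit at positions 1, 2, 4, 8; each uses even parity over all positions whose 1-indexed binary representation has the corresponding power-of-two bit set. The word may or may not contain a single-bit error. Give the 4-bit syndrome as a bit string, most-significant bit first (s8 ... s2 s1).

1010

s1: b1⊕b3⊕b5⊕b7⊕b9⊕b11⊕b13⊕b15 = 0⊕0⊕1⊕0⊕1⊕0⊕0⊕0 = 0
s2: b2⊕b3⊕b6⊕b7⊕b10⊕b11⊕b14⊕b15 = 0⊕0⊕1⊕0⊕0⊕0⊕0⊕0 = 1
s4: b4⊕b5⊕b6⊕b7⊕b12⊕b13⊕b14⊕b15 = 1⊕1⊕1⊕0⊕1⊕0⊕0⊕0 = 0
s8: b8⊕b9⊕b10⊕b11⊕b12⊕b13⊕b14⊕b15 = 1⊕1⊕0⊕0⊕1⊕0⊕0⊕0 = 1
Syndrome (s8...s1) = 1010 → position 10.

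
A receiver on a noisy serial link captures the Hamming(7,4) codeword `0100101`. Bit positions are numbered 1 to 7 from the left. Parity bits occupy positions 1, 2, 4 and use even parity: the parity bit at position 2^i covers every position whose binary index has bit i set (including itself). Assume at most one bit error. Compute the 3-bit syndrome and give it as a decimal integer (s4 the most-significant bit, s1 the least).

0

s1: b1⊕b3⊕b5⊕b7 = 0⊕0⊕1⊕1 = 0
s2: b2⊕b3⊕b6⊕b7 = 1⊕0⊕0⊕1 = 0
s4: b4⊕b5⊕b6⊕b7 = 0⊕1⊕0⊕1 = 0
Syndrome (s4...s1) = 000 → position 0 (no error).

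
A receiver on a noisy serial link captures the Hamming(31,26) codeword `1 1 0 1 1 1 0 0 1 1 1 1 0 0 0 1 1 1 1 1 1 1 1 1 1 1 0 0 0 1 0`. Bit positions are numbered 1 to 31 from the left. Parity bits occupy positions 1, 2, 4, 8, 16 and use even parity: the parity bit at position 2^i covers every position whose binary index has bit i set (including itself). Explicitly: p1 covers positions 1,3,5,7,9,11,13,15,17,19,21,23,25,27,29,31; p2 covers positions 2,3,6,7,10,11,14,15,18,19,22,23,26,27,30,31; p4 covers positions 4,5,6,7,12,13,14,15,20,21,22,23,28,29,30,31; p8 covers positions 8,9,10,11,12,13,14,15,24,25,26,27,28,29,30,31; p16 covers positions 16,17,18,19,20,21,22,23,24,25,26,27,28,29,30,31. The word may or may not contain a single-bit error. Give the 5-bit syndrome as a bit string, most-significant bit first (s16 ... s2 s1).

00101

s1: b1⊕b3⊕b5⊕b7⊕b9⊕b11⊕b13⊕b15⊕b17⊕b19⊕b21⊕b23⊕b25⊕b27⊕b29⊕b31 = 1⊕0⊕1⊕0⊕1⊕1⊕0⊕0⊕1⊕1⊕1⊕1⊕1⊕0⊕0⊕0 = 1
s2: b2⊕b3⊕b6⊕b7⊕b10⊕b11⊕b14⊕b15⊕b18⊕b19⊕b22⊕b23⊕b26⊕b27⊕b30⊕b31 = 1⊕0⊕1⊕0⊕1⊕1⊕0⊕0⊕1⊕1⊕1⊕1⊕1⊕0⊕1⊕0 = 0
s4: b4⊕b5⊕b6⊕b7⊕b12⊕b13⊕b14⊕b15⊕b20⊕b21⊕b22⊕b23⊕b28⊕b29⊕b30⊕b31 = 1⊕1⊕1⊕0⊕1⊕0⊕0⊕0⊕1⊕1⊕1⊕1⊕0⊕0⊕1⊕0 = 1
s8: b8⊕b9⊕b10⊕b11⊕b12⊕b13⊕b14⊕b15⊕b24⊕b25⊕b26⊕b27⊕b28⊕b29⊕b30⊕b31 = 0⊕1⊕1⊕1⊕1⊕0⊕0⊕0⊕1⊕1⊕1⊕0⊕0⊕0⊕1⊕0 = 0
s16: b16⊕b17⊕b18⊕b19⊕b20⊕b21⊕b22⊕b23⊕b24⊕b25⊕b26⊕b27⊕b28⊕b29⊕b30⊕b31 = 1⊕1⊕1⊕1⊕1⊕1⊕1⊕1⊕1⊕1⊕1⊕0⊕0⊕0⊕1⊕0 = 0
Syndrome (s16...s1) = 00101 → position 5.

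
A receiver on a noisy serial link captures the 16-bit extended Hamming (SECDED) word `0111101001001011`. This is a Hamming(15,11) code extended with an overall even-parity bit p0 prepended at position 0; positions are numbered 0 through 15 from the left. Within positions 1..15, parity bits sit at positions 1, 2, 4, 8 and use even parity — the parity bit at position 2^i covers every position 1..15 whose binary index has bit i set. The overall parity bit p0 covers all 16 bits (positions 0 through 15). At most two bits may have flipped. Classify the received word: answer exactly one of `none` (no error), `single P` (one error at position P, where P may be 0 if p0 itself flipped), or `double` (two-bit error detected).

s1: b1⊕b3⊕b5⊕b7⊕b9⊕b11⊕b13⊕b15 = 1⊕1⊕0⊕0⊕1⊕0⊕0⊕1 = 0
s2: b2⊕b3⊕b6⊕b7⊕b10⊕b11⊕b14⊕b15 = 1⊕1⊕1⊕0⊕0⊕0⊕1⊕1 = 1
s4: b4⊕b5⊕b6⊕b7⊕b12⊕b13⊕b14⊕b15 = 1⊕0⊕1⊕0⊕1⊕0⊕1⊕1 = 1
s8: b8⊕b9⊕b10⊕b11⊕b12⊕b13⊕b14⊕b15 = 0⊕1⊕0⊕0⊕1⊕0⊕1⊕1 = 0
Syndrome (s8...s1) = 0110 → position 6.
Overall parity (XOR of all 16 bits, including p0): 0⊕1⊕1⊕1⊕1⊕0⊕1⊕0⊕0⊕1⊕0⊕0⊕1⊕0⊕1⊕1 = 1
Overall=1, syndrome position=6 → single-bit error at position 6.

single 6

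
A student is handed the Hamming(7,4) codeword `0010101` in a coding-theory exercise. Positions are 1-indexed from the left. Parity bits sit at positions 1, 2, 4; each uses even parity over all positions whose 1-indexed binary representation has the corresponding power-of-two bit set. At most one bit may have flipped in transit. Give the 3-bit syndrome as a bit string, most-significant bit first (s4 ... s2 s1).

001

s1: b1⊕b3⊕b5⊕b7 = 0⊕1⊕1⊕1 = 1
s2: b2⊕b3⊕b6⊕b7 = 0⊕1⊕0⊕1 = 0
s4: b4⊕b5⊕b6⊕b7 = 0⊕1⊕0⊕1 = 0
Syndrome (s4...s1) = 001 → position 1.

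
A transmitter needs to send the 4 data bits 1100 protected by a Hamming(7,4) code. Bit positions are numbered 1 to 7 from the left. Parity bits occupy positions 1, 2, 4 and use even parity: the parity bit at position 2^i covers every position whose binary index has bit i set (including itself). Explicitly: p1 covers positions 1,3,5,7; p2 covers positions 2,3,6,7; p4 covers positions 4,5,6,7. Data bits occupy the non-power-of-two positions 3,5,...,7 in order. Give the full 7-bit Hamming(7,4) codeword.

Place data bits at non-power-of-two positions: b3=1, b5=1, b6=0, b7=0.
p1 = XOR of data positions {3,5,7} = 1⊕1⊕0 = 0
p2 = XOR of data positions {3,6,7} = 1⊕0⊕0 = 1
p4 = XOR of data positions {5,6,7} = 1⊕0⊕0 = 1
Codeword b1..b7 = 0111100

0111100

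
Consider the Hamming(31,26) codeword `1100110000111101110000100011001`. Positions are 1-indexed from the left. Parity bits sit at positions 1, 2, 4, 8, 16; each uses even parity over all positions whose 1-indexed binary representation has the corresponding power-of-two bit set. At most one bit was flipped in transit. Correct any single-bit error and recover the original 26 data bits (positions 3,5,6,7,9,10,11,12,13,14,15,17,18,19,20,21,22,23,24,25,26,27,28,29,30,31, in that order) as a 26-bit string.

s1: b1⊕b3⊕b5⊕b7⊕b9⊕b11⊕b13⊕b15⊕b17⊕b19⊕b21⊕b23⊕b25⊕b27⊕b29⊕b31 = 1⊕0⊕1⊕0⊕0⊕1⊕1⊕0⊕1⊕0⊕0⊕1⊕0⊕1⊕0⊕1 = 0
s2: b2⊕b3⊕b6⊕b7⊕b10⊕b11⊕b14⊕b15⊕b18⊕b19⊕b22⊕b23⊕b26⊕b27⊕b30⊕b31 = 1⊕0⊕1⊕0⊕0⊕1⊕1⊕0⊕1⊕0⊕0⊕1⊕0⊕1⊕0⊕1 = 0
s4: b4⊕b5⊕b6⊕b7⊕b12⊕b13⊕b14⊕b15⊕b20⊕b21⊕b22⊕b23⊕b28⊕b29⊕b30⊕b31 = 0⊕1⊕1⊕0⊕1⊕1⊕1⊕0⊕0⊕0⊕0⊕1⊕1⊕0⊕0⊕1 = 0
s8: b8⊕b9⊕b10⊕b11⊕b12⊕b13⊕b14⊕b15⊕b24⊕b25⊕b26⊕b27⊕b28⊕b29⊕b30⊕b31 = 0⊕0⊕0⊕1⊕1⊕1⊕1⊕0⊕0⊕0⊕0⊕1⊕1⊕0⊕0⊕1 = 1
s16: b16⊕b17⊕b18⊕b19⊕b20⊕b21⊕b22⊕b23⊕b24⊕b25⊕b26⊕b27⊕b28⊕b29⊕b30⊕b31 = 1⊕1⊕1⊕0⊕0⊕0⊕0⊕1⊕0⊕0⊕0⊕1⊕1⊕0⊕0⊕1 = 1
Syndrome (s16...s1) = 11000 → position 24.
Flip bit 24: corrected codeword = 1100110000111101110000110011001
Data bits at positions 3,5,6,7,9,10,11,12,13,14,15,17,18,19,20,21,22,23,24,25,26,27,28,29,30,31: 01100011110110000110011001

01100011110110000110011001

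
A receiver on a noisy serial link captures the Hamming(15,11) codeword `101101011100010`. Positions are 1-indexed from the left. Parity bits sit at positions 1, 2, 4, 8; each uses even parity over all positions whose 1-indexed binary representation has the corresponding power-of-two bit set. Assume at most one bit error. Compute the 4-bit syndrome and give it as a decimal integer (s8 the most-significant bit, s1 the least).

5

s1: b1⊕b3⊕b5⊕b7⊕b9⊕b11⊕b13⊕b15 = 1⊕1⊕0⊕0⊕1⊕0⊕0⊕0 = 1
s2: b2⊕b3⊕b6⊕b7⊕b10⊕b11⊕b14⊕b15 = 0⊕1⊕1⊕0⊕1⊕0⊕1⊕0 = 0
s4: b4⊕b5⊕b6⊕b7⊕b12⊕b13⊕b14⊕b15 = 1⊕0⊕1⊕0⊕0⊕0⊕1⊕0 = 1
s8: b8⊕b9⊕b10⊕b11⊕b12⊕b13⊕b14⊕b15 = 1⊕1⊕1⊕0⊕0⊕0⊕1⊕0 = 0
Syndrome (s8...s1) = 0101 → position 5.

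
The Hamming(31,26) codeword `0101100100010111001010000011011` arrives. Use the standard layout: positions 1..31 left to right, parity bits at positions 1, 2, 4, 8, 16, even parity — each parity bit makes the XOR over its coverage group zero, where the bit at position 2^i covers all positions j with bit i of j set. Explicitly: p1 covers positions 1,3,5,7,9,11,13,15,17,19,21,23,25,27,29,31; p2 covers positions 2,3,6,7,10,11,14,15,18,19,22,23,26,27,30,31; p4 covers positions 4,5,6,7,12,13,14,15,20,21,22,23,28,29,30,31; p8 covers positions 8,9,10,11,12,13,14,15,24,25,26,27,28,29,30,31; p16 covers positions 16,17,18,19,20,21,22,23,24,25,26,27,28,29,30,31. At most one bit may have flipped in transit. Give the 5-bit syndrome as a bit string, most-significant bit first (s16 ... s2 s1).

s1: b1⊕b3⊕b5⊕b7⊕b9⊕b11⊕b13⊕b15⊕b17⊕b19⊕b21⊕b23⊕b25⊕b27⊕b29⊕b31 = 0⊕0⊕1⊕0⊕0⊕0⊕0⊕1⊕0⊕1⊕1⊕0⊕0⊕1⊕0⊕1 = 0
s2: b2⊕b3⊕b6⊕b7⊕b10⊕b11⊕b14⊕b15⊕b18⊕b19⊕b22⊕b23⊕b26⊕b27⊕b30⊕b31 = 1⊕0⊕0⊕0⊕0⊕0⊕1⊕1⊕0⊕1⊕0⊕0⊕0⊕1⊕1⊕1 = 1
s4: b4⊕b5⊕b6⊕b7⊕b12⊕b13⊕b14⊕b15⊕b20⊕b21⊕b22⊕b23⊕b28⊕b29⊕b30⊕b31 = 1⊕1⊕0⊕0⊕1⊕0⊕1⊕1⊕0⊕1⊕0⊕0⊕1⊕0⊕1⊕1 = 1
s8: b8⊕b9⊕b10⊕b11⊕b12⊕b13⊕b14⊕b15⊕b24⊕b25⊕b26⊕b27⊕b28⊕b29⊕b30⊕b31 = 1⊕0⊕0⊕0⊕1⊕0⊕1⊕1⊕0⊕0⊕0⊕1⊕1⊕0⊕1⊕1 = 0
s16: b16⊕b17⊕b18⊕b19⊕b20⊕b21⊕b22⊕b23⊕b24⊕b25⊕b26⊕b27⊕b28⊕b29⊕b30⊕b31 = 1⊕0⊕0⊕1⊕0⊕1⊕0⊕0⊕0⊕0⊕0⊕1⊕1⊕0⊕1⊕1 = 1
Syndrome (s16...s1) = 10110 → position 22.

10110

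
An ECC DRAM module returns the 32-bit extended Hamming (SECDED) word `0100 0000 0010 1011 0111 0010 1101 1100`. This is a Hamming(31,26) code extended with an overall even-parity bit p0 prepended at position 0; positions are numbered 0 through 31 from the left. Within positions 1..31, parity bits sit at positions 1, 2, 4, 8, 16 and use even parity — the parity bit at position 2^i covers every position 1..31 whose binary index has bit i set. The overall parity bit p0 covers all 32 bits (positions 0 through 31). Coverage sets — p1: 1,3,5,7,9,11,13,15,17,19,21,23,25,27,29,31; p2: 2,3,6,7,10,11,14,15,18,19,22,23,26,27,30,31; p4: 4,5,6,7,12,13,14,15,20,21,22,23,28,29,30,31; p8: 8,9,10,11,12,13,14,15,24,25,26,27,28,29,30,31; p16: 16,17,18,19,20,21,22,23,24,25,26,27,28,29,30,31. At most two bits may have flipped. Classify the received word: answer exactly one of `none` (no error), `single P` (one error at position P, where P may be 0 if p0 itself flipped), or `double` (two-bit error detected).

double

s1: b1⊕b3⊕b5⊕b7⊕b9⊕b11⊕b13⊕b15⊕b17⊕b19⊕b21⊕b23⊕b25⊕b27⊕b29⊕b31 = 1⊕0⊕0⊕0⊕0⊕0⊕0⊕1⊕1⊕1⊕0⊕0⊕1⊕1⊕1⊕0 = 1
s2: b2⊕b3⊕b6⊕b7⊕b10⊕b11⊕b14⊕b15⊕b18⊕b19⊕b22⊕b23⊕b26⊕b27⊕b30⊕b31 = 0⊕0⊕0⊕0⊕1⊕0⊕1⊕1⊕1⊕1⊕1⊕0⊕0⊕1⊕0⊕0 = 1
s4: b4⊕b5⊕b6⊕b7⊕b12⊕b13⊕b14⊕b15⊕b20⊕b21⊕b22⊕b23⊕b28⊕b29⊕b30⊕b31 = 0⊕0⊕0⊕0⊕1⊕0⊕1⊕1⊕0⊕0⊕1⊕0⊕1⊕1⊕0⊕0 = 0
s8: b8⊕b9⊕b10⊕b11⊕b12⊕b13⊕b14⊕b15⊕b24⊕b25⊕b26⊕b27⊕b28⊕b29⊕b30⊕b31 = 0⊕0⊕1⊕0⊕1⊕0⊕1⊕1⊕1⊕1⊕0⊕1⊕1⊕1⊕0⊕0 = 1
s16: b16⊕b17⊕b18⊕b19⊕b20⊕b21⊕b22⊕b23⊕b24⊕b25⊕b26⊕b27⊕b28⊕b29⊕b30⊕b31 = 0⊕1⊕1⊕1⊕0⊕0⊕1⊕0⊕1⊕1⊕0⊕1⊕1⊕1⊕0⊕0 = 1
Syndrome (s16...s1) = 11011 → position 27.
Overall parity (XOR of all 32 bits, including p0): 0⊕1⊕0⊕0⊕0⊕0⊕0⊕0⊕0⊕0⊕1⊕0⊕1⊕0⊕1⊕1⊕0⊕1⊕1⊕1⊕0⊕0⊕1⊕0⊕1⊕1⊕0⊕1⊕1⊕1⊕0⊕0 = 0
Overall=0, syndrome position=27 → double-bit error detected (uncorrectable).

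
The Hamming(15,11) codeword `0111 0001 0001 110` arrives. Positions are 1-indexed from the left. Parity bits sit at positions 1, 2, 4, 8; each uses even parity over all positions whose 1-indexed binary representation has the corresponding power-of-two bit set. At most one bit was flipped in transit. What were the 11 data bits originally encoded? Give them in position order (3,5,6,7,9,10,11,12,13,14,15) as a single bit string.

10000001110

s1: b1⊕b3⊕b5⊕b7⊕b9⊕b11⊕b13⊕b15 = 0⊕1⊕0⊕0⊕0⊕0⊕1⊕0 = 0
s2: b2⊕b3⊕b6⊕b7⊕b10⊕b11⊕b14⊕b15 = 1⊕1⊕0⊕0⊕0⊕0⊕1⊕0 = 1
s4: b4⊕b5⊕b6⊕b7⊕b12⊕b13⊕b14⊕b15 = 1⊕0⊕0⊕0⊕1⊕1⊕1⊕0 = 0
s8: b8⊕b9⊕b10⊕b11⊕b12⊕b13⊕b14⊕b15 = 1⊕0⊕0⊕0⊕1⊕1⊕1⊕0 = 0
Syndrome (s8...s1) = 0010 → position 2.
Flip bit 2: corrected codeword = 001100010001110
Data bits at positions 3,5,6,7,9,10,11,12,13,14,15: 10000001110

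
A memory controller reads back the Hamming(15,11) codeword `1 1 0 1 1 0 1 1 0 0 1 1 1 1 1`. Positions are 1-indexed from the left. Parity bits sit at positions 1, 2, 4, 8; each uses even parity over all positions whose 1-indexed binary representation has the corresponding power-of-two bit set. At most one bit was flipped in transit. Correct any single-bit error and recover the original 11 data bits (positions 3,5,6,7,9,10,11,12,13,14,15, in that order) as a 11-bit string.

s1: b1⊕b3⊕b5⊕b7⊕b9⊕b11⊕b13⊕b15 = 1⊕0⊕1⊕1⊕0⊕1⊕1⊕1 = 0
s2: b2⊕b3⊕b6⊕b7⊕b10⊕b11⊕b14⊕b15 = 1⊕0⊕0⊕1⊕0⊕1⊕1⊕1 = 1
s4: b4⊕b5⊕b6⊕b7⊕b12⊕b13⊕b14⊕b15 = 1⊕1⊕0⊕1⊕1⊕1⊕1⊕1 = 1
s8: b8⊕b9⊕b10⊕b11⊕b12⊕b13⊕b14⊕b15 = 1⊕0⊕0⊕1⊕1⊕1⊕1⊕1 = 0
Syndrome (s8...s1) = 0110 → position 6.
Flip bit 6: corrected codeword = 110111110011111
Data bits at positions 3,5,6,7,9,10,11,12,13,14,15: 01110011111

01110011111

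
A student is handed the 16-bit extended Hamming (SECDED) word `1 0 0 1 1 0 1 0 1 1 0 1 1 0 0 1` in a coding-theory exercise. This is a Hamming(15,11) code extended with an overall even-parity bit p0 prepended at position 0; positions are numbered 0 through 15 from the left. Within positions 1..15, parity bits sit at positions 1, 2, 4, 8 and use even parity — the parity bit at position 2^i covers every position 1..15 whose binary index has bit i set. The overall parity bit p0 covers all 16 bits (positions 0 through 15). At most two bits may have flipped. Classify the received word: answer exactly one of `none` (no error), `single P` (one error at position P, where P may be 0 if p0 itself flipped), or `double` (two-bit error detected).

s1: b1⊕b3⊕b5⊕b7⊕b9⊕b11⊕b13⊕b15 = 0⊕1⊕0⊕0⊕1⊕1⊕0⊕1 = 0
s2: b2⊕b3⊕b6⊕b7⊕b10⊕b11⊕b14⊕b15 = 0⊕1⊕1⊕0⊕0⊕1⊕0⊕1 = 0
s4: b4⊕b5⊕b6⊕b7⊕b12⊕b13⊕b14⊕b15 = 1⊕0⊕1⊕0⊕1⊕0⊕0⊕1 = 0
s8: b8⊕b9⊕b10⊕b11⊕b12⊕b13⊕b14⊕b15 = 1⊕1⊕0⊕1⊕1⊕0⊕0⊕1 = 1
Syndrome (s8...s1) = 1000 → position 8.
Overall parity (XOR of all 16 bits, including p0): 1⊕0⊕0⊕1⊕1⊕0⊕1⊕0⊕1⊕1⊕0⊕1⊕1⊕0⊕0⊕1 = 1
Overall=1, syndrome position=8 → single-bit error at position 8.

single 8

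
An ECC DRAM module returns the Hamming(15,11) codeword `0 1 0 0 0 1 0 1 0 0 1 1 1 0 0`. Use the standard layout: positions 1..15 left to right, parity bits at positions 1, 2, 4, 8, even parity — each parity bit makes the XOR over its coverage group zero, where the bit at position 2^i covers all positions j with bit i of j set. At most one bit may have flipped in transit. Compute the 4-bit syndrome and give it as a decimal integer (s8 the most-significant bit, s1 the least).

s1: b1⊕b3⊕b5⊕b7⊕b9⊕b11⊕b13⊕b15 = 0⊕0⊕0⊕0⊕0⊕1⊕1⊕0 = 0
s2: b2⊕b3⊕b6⊕b7⊕b10⊕b11⊕b14⊕b15 = 1⊕0⊕1⊕0⊕0⊕1⊕0⊕0 = 1
s4: b4⊕b5⊕b6⊕b7⊕b12⊕b13⊕b14⊕b15 = 0⊕0⊕1⊕0⊕1⊕1⊕0⊕0 = 1
s8: b8⊕b9⊕b10⊕b11⊕b12⊕b13⊕b14⊕b15 = 1⊕0⊕0⊕1⊕1⊕1⊕0⊕0 = 0
Syndrome (s8...s1) = 0110 → position 6.

6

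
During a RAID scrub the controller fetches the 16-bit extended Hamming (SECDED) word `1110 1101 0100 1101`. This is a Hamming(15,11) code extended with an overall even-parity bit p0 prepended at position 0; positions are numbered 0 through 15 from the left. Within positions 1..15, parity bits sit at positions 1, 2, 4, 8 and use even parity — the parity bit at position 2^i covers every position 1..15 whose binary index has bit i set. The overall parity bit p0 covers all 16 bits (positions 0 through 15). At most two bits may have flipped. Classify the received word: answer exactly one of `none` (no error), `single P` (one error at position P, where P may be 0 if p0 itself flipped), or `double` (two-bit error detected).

double

s1: b1⊕b3⊕b5⊕b7⊕b9⊕b11⊕b13⊕b15 = 1⊕0⊕1⊕1⊕1⊕0⊕1⊕1 = 0
s2: b2⊕b3⊕b6⊕b7⊕b10⊕b11⊕b14⊕b15 = 1⊕0⊕0⊕1⊕0⊕0⊕0⊕1 = 1
s4: b4⊕b5⊕b6⊕b7⊕b12⊕b13⊕b14⊕b15 = 1⊕1⊕0⊕1⊕1⊕1⊕0⊕1 = 0
s8: b8⊕b9⊕b10⊕b11⊕b12⊕b13⊕b14⊕b15 = 0⊕1⊕0⊕0⊕1⊕1⊕0⊕1 = 0
Syndrome (s8...s1) = 0010 → position 2.
Overall parity (XOR of all 16 bits, including p0): 1⊕1⊕1⊕0⊕1⊕1⊕0⊕1⊕0⊕1⊕0⊕0⊕1⊕1⊕0⊕1 = 0
Overall=0, syndrome position=2 → double-bit error detected (uncorrectable).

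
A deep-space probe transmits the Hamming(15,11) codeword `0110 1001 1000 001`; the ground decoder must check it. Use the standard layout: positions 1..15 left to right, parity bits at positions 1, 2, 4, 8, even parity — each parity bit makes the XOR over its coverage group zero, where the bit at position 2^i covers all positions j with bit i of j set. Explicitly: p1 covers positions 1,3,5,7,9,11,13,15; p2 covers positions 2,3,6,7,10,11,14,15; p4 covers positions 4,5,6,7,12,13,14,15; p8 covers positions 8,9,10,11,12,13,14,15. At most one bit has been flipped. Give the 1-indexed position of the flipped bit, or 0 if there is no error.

10

s1: b1⊕b3⊕b5⊕b7⊕b9⊕b11⊕b13⊕b15 = 0⊕1⊕1⊕0⊕1⊕0⊕0⊕1 = 0
s2: b2⊕b3⊕b6⊕b7⊕b10⊕b11⊕b14⊕b15 = 1⊕1⊕0⊕0⊕0⊕0⊕0⊕1 = 1
s4: b4⊕b5⊕b6⊕b7⊕b12⊕b13⊕b14⊕b15 = 0⊕1⊕0⊕0⊕0⊕0⊕0⊕1 = 0
s8: b8⊕b9⊕b10⊕b11⊕b12⊕b13⊕b14⊕b15 = 1⊕1⊕0⊕0⊕0⊕0⊕0⊕1 = 1
Syndrome (s8...s1) = 1010 → position 10.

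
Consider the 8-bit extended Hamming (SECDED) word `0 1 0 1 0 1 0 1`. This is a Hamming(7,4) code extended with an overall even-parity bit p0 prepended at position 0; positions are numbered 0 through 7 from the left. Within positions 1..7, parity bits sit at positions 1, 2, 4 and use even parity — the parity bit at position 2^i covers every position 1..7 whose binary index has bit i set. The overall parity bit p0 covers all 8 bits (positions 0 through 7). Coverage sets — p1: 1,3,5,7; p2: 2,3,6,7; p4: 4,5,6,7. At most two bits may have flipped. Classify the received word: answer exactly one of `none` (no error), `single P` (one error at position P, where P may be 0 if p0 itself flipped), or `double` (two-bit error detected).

none

s1: b1⊕b3⊕b5⊕b7 = 1⊕1⊕1⊕1 = 0
s2: b2⊕b3⊕b6⊕b7 = 0⊕1⊕0⊕1 = 0
s4: b4⊕b5⊕b6⊕b7 = 0⊕1⊕0⊕1 = 0
Syndrome (s4...s1) = 000 → position 0 (no error).
Overall parity (XOR of all 8 bits, including p0): 0⊕1⊕0⊕1⊕0⊕1⊕0⊕1 = 0
Overall=0, syndrome position=0 → no error.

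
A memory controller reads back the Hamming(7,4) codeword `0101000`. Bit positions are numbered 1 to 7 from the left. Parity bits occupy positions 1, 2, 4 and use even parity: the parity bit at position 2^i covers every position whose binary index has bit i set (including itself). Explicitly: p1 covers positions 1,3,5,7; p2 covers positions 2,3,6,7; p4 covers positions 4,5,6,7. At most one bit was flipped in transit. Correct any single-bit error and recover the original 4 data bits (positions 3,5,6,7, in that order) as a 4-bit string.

0010

s1: b1⊕b3⊕b5⊕b7 = 0⊕0⊕0⊕0 = 0
s2: b2⊕b3⊕b6⊕b7 = 1⊕0⊕0⊕0 = 1
s4: b4⊕b5⊕b6⊕b7 = 1⊕0⊕0⊕0 = 1
Syndrome (s4...s1) = 110 → position 6.
Flip bit 6: corrected codeword = 0101010
Data bits at positions 3,5,6,7: 0010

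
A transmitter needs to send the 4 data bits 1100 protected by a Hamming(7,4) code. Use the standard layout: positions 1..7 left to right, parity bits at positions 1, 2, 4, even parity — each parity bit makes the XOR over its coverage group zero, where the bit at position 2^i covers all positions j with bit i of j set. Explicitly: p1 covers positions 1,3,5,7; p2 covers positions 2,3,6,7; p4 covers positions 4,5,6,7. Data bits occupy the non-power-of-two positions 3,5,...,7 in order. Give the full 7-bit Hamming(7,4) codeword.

0111100

Place data bits at non-power-of-two positions: b3=1, b5=1, b6=0, b7=0.
p1 = XOR of data positions {3,5,7} = 1⊕1⊕0 = 0
p2 = XOR of data positions {3,6,7} = 1⊕0⊕0 = 1
p4 = XOR of data positions {5,6,7} = 1⊕0⊕0 = 1
Codeword b1..b7 = 0111100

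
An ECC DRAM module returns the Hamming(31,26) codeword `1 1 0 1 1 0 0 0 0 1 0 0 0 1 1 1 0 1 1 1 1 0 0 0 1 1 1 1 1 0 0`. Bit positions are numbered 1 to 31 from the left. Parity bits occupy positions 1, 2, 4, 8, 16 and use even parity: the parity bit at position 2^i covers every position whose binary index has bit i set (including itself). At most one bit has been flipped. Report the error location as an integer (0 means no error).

0

s1: b1⊕b3⊕b5⊕b7⊕b9⊕b11⊕b13⊕b15⊕b17⊕b19⊕b21⊕b23⊕b25⊕b27⊕b29⊕b31 = 1⊕0⊕1⊕0⊕0⊕0⊕0⊕1⊕0⊕1⊕1⊕0⊕1⊕1⊕1⊕0 = 0
s2: b2⊕b3⊕b6⊕b7⊕b10⊕b11⊕b14⊕b15⊕b18⊕b19⊕b22⊕b23⊕b26⊕b27⊕b30⊕b31 = 1⊕0⊕0⊕0⊕1⊕0⊕1⊕1⊕1⊕1⊕0⊕0⊕1⊕1⊕0⊕0 = 0
s4: b4⊕b5⊕b6⊕b7⊕b12⊕b13⊕b14⊕b15⊕b20⊕b21⊕b22⊕b23⊕b28⊕b29⊕b30⊕b31 = 1⊕1⊕0⊕0⊕0⊕0⊕1⊕1⊕1⊕1⊕0⊕0⊕1⊕1⊕0⊕0 = 0
s8: b8⊕b9⊕b10⊕b11⊕b12⊕b13⊕b14⊕b15⊕b24⊕b25⊕b26⊕b27⊕b28⊕b29⊕b30⊕b31 = 0⊕0⊕1⊕0⊕0⊕0⊕1⊕1⊕0⊕1⊕1⊕1⊕1⊕1⊕0⊕0 = 0
s16: b16⊕b17⊕b18⊕b19⊕b20⊕b21⊕b22⊕b23⊕b24⊕b25⊕b26⊕b27⊕b28⊕b29⊕b30⊕b31 = 1⊕0⊕1⊕1⊕1⊕1⊕0⊕0⊕0⊕1⊕1⊕1⊕1⊕1⊕0⊕0 = 0
Syndrome (s16...s1) = 00000 → position 0 (no error).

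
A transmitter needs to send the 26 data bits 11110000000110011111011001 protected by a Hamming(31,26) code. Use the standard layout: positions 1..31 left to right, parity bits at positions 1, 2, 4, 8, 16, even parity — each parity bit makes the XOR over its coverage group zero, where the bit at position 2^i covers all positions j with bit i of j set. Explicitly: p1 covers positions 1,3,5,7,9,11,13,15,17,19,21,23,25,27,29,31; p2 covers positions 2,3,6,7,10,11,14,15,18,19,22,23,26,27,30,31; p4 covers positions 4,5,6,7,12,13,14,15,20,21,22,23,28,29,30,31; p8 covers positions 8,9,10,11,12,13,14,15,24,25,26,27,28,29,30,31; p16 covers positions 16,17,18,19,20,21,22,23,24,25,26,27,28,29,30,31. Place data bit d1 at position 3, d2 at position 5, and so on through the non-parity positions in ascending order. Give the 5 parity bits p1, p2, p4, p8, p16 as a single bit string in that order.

10010

Place data bits at non-power-of-two positions: b3=1, b5=1, b6=1, b7=1, b9=0, b10=0, b11=0, b12=0, b13=0, b14=0, b15=0, b17=1, b18=1, b19=0, b20=0, b21=1, b22=1, b23=1, b24=1, b25=1, b26=0, b27=1, b28=1, b29=0, b30=0, b31=1.
p1 = XOR of data positions {3,5,7,9,11,13,15,17,19,21,23,25,27,29,31} = 1⊕1⊕1⊕0⊕0⊕0⊕0⊕1⊕0⊕1⊕1⊕1⊕1⊕0⊕1 = 1
p2 = XOR of data positions {3,6,7,10,11,14,15,18,19,22,23,26,27,30,31} = 1⊕1⊕1⊕0⊕0⊕0⊕0⊕1⊕0⊕1⊕1⊕0⊕1⊕0⊕1 = 0
p4 = XOR of data positions {5,6,7,12,13,14,15,20,21,22,23,28,29,30,31} = 1⊕1⊕1⊕0⊕0⊕0⊕0⊕0⊕1⊕1⊕1⊕1⊕0⊕0⊕1 = 0
p8 = XOR of data positions {9,10,11,12,13,14,15,24,25,26,27,28,29,30,31} = 0⊕0⊕0⊕0⊕0⊕0⊕0⊕1⊕1⊕0⊕1⊕1⊕0⊕0⊕1 = 1
p16 = XOR of data positions {17,18,19,20,21,22,23,24,25,26,27,28,29,30,31} = 1⊕1⊕0⊕0⊕1⊕1⊕1⊕1⊕1⊕0⊕1⊕1⊕0⊕0⊕1 = 0
Parity bits p1,p2,p4,p8,p16 = 10010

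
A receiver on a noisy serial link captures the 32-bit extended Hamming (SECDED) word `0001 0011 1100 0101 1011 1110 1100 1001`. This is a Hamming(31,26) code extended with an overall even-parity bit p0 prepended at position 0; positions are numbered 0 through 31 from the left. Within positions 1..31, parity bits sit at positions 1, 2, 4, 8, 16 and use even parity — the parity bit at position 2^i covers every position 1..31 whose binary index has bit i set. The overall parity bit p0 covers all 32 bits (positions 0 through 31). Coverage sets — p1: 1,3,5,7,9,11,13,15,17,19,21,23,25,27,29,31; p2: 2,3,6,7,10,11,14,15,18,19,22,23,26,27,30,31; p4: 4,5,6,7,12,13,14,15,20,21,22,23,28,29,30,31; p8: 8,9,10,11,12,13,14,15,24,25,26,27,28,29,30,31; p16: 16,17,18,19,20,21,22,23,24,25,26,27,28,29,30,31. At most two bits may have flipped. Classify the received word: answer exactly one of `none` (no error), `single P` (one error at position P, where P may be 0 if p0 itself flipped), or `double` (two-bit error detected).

single 5

s1: b1⊕b3⊕b5⊕b7⊕b9⊕b11⊕b13⊕b15⊕b17⊕b19⊕b21⊕b23⊕b25⊕b27⊕b29⊕b31 = 0⊕1⊕0⊕1⊕1⊕0⊕1⊕1⊕0⊕1⊕1⊕0⊕1⊕0⊕0⊕1 = 1
s2: b2⊕b3⊕b6⊕b7⊕b10⊕b11⊕b14⊕b15⊕b18⊕b19⊕b22⊕b23⊕b26⊕b27⊕b30⊕b31 = 0⊕1⊕1⊕1⊕0⊕0⊕0⊕1⊕1⊕1⊕1⊕0⊕0⊕0⊕0⊕1 = 0
s4: b4⊕b5⊕b6⊕b7⊕b12⊕b13⊕b14⊕b15⊕b20⊕b21⊕b22⊕b23⊕b28⊕b29⊕b30⊕b31 = 0⊕0⊕1⊕1⊕0⊕1⊕0⊕1⊕1⊕1⊕1⊕0⊕1⊕0⊕0⊕1 = 1
s8: b8⊕b9⊕b10⊕b11⊕b12⊕b13⊕b14⊕b15⊕b24⊕b25⊕b26⊕b27⊕b28⊕b29⊕b30⊕b31 = 1⊕1⊕0⊕0⊕0⊕1⊕0⊕1⊕1⊕1⊕0⊕0⊕1⊕0⊕0⊕1 = 0
s16: b16⊕b17⊕b18⊕b19⊕b20⊕b21⊕b22⊕b23⊕b24⊕b25⊕b26⊕b27⊕b28⊕b29⊕b30⊕b31 = 1⊕0⊕1⊕1⊕1⊕1⊕1⊕0⊕1⊕1⊕0⊕0⊕1⊕0⊕0⊕1 = 0
Syndrome (s16...s1) = 00101 → position 5.
Overall parity (XOR of all 32 bits, including p0): 0⊕0⊕0⊕1⊕0⊕0⊕1⊕1⊕1⊕1⊕0⊕0⊕0⊕1⊕0⊕1⊕1⊕0⊕1⊕1⊕1⊕1⊕1⊕0⊕1⊕1⊕0⊕0⊕1⊕0⊕0⊕1 = 1
Overall=1, syndrome position=5 → single-bit error at position 5.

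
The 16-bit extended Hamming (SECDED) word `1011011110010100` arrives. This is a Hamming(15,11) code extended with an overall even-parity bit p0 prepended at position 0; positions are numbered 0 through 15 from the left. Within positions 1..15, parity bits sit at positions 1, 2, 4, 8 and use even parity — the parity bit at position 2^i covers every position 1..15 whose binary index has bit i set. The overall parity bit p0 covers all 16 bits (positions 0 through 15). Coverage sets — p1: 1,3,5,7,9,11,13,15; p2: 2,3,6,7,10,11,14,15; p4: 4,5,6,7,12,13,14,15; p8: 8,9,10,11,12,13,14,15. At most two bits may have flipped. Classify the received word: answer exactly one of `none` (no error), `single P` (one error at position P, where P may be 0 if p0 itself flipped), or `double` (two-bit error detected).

single 11

s1: b1⊕b3⊕b5⊕b7⊕b9⊕b11⊕b13⊕b15 = 0⊕1⊕1⊕1⊕0⊕1⊕1⊕0 = 1
s2: b2⊕b3⊕b6⊕b7⊕b10⊕b11⊕b14⊕b15 = 1⊕1⊕1⊕1⊕0⊕1⊕0⊕0 = 1
s4: b4⊕b5⊕b6⊕b7⊕b12⊕b13⊕b14⊕b15 = 0⊕1⊕1⊕1⊕0⊕1⊕0⊕0 = 0
s8: b8⊕b9⊕b10⊕b11⊕b12⊕b13⊕b14⊕b15 = 1⊕0⊕0⊕1⊕0⊕1⊕0⊕0 = 1
Syndrome (s8...s1) = 1011 → position 11.
Overall parity (XOR of all 16 bits, including p0): 1⊕0⊕1⊕1⊕0⊕1⊕1⊕1⊕1⊕0⊕0⊕1⊕0⊕1⊕0⊕0 = 1
Overall=1, syndrome position=11 → single-bit error at position 11.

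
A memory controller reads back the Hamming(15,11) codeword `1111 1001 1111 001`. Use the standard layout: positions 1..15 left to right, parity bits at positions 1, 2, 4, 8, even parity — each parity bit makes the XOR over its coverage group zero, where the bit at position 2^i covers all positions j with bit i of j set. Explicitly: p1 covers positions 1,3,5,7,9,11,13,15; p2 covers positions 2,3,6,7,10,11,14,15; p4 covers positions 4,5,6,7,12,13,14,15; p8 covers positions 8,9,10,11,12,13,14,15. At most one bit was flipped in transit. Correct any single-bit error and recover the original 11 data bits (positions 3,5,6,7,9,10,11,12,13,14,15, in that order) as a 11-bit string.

11001111001

s1: b1⊕b3⊕b5⊕b7⊕b9⊕b11⊕b13⊕b15 = 1⊕1⊕1⊕0⊕1⊕1⊕0⊕1 = 0
s2: b2⊕b3⊕b6⊕b7⊕b10⊕b11⊕b14⊕b15 = 1⊕1⊕0⊕0⊕1⊕1⊕0⊕1 = 1
s4: b4⊕b5⊕b6⊕b7⊕b12⊕b13⊕b14⊕b15 = 1⊕1⊕0⊕0⊕1⊕0⊕0⊕1 = 0
s8: b8⊕b9⊕b10⊕b11⊕b12⊕b13⊕b14⊕b15 = 1⊕1⊕1⊕1⊕1⊕0⊕0⊕1 = 0
Syndrome (s8...s1) = 0010 → position 2.
Flip bit 2: corrected codeword = 101110011111001
Data bits at positions 3,5,6,7,9,10,11,12,13,14,15: 11001111001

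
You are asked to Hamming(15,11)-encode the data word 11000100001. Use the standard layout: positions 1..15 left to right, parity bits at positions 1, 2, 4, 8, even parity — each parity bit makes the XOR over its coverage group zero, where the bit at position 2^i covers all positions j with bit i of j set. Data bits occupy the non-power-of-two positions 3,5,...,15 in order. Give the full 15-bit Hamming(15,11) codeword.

Place data bits at non-power-of-two positions: b3=1, b5=1, b6=0, b7=0, b9=0, b10=1, b11=0, b12=0, b13=0, b14=0, b15=1.
p1 = XOR of data positions {3,5,7,9,11,13,15} = 1⊕1⊕0⊕0⊕0⊕0⊕1 = 1
p2 = XOR of data positions {3,6,7,10,11,14,15} = 1⊕0⊕0⊕1⊕0⊕0⊕1 = 1
p4 = XOR of data positions {5,6,7,12,13,14,15} = 1⊕0⊕0⊕0⊕0⊕0⊕1 = 0
p8 = XOR of data positions {9,10,11,12,13,14,15} = 0⊕1⊕0⊕0⊕0⊕0⊕1 = 0
Codeword b1..b15 = 111010000100001

111010000100001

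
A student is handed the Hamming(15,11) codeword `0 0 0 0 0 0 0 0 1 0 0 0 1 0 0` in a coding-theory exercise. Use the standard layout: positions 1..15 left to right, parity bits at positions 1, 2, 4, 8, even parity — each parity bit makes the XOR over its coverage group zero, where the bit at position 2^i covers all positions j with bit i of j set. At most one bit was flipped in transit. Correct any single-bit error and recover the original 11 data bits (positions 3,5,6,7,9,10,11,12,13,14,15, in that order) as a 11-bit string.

00001000100

s1: b1⊕b3⊕b5⊕b7⊕b9⊕b11⊕b13⊕b15 = 0⊕0⊕0⊕0⊕1⊕0⊕1⊕0 = 0
s2: b2⊕b3⊕b6⊕b7⊕b10⊕b11⊕b14⊕b15 = 0⊕0⊕0⊕0⊕0⊕0⊕0⊕0 = 0
s4: b4⊕b5⊕b6⊕b7⊕b12⊕b13⊕b14⊕b15 = 0⊕0⊕0⊕0⊕0⊕1⊕0⊕0 = 1
s8: b8⊕b9⊕b10⊕b11⊕b12⊕b13⊕b14⊕b15 = 0⊕1⊕0⊕0⊕0⊕1⊕0⊕0 = 0
Syndrome (s8...s1) = 0100 → position 4.
Flip bit 4: corrected codeword = 000100001000100
Data bits at positions 3,5,6,7,9,10,11,12,13,14,15: 00001000100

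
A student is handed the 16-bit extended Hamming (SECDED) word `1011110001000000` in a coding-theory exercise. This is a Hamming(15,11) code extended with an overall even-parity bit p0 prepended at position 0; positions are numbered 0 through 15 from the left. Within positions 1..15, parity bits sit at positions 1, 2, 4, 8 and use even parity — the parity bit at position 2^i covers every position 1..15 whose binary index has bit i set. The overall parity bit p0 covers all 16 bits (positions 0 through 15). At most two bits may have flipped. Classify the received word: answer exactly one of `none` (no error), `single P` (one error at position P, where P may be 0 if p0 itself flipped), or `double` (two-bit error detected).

double

s1: b1⊕b3⊕b5⊕b7⊕b9⊕b11⊕b13⊕b15 = 0⊕1⊕1⊕0⊕1⊕0⊕0⊕0 = 1
s2: b2⊕b3⊕b6⊕b7⊕b10⊕b11⊕b14⊕b15 = 1⊕1⊕0⊕0⊕0⊕0⊕0⊕0 = 0
s4: b4⊕b5⊕b6⊕b7⊕b12⊕b13⊕b14⊕b15 = 1⊕1⊕0⊕0⊕0⊕0⊕0⊕0 = 0
s8: b8⊕b9⊕b10⊕b11⊕b12⊕b13⊕b14⊕b15 = 0⊕1⊕0⊕0⊕0⊕0⊕0⊕0 = 1
Syndrome (s8...s1) = 1001 → position 9.
Overall parity (XOR of all 16 bits, including p0): 1⊕0⊕1⊕1⊕1⊕1⊕0⊕0⊕0⊕1⊕0⊕0⊕0⊕0⊕0⊕0 = 0
Overall=0, syndrome position=9 → double-bit error detected (uncorrectable).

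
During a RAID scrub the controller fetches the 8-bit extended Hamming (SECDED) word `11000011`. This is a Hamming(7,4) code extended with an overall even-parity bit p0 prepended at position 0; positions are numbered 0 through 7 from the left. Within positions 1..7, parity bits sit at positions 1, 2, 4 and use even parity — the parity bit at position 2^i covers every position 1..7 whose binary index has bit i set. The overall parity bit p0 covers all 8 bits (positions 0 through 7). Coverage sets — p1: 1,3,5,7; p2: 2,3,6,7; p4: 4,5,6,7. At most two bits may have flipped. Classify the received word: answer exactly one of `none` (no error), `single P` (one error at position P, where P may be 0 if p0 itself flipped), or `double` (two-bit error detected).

none

s1: b1⊕b3⊕b5⊕b7 = 1⊕0⊕0⊕1 = 0
s2: b2⊕b3⊕b6⊕b7 = 0⊕0⊕1⊕1 = 0
s4: b4⊕b5⊕b6⊕b7 = 0⊕0⊕1⊕1 = 0
Syndrome (s4...s1) = 000 → position 0 (no error).
Overall parity (XOR of all 8 bits, including p0): 1⊕1⊕0⊕0⊕0⊕0⊕1⊕1 = 0
Overall=0, syndrome position=0 → no error.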